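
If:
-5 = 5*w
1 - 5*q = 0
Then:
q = 1/5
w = -1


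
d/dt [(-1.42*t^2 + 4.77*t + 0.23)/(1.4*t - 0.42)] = (-1.988*t^2 + 1.1928*t - 2.3254)/(1.96*t^2 - 1.176*t + 0.1764)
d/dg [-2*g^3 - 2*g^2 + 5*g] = -6*g^2 - 4*g + 5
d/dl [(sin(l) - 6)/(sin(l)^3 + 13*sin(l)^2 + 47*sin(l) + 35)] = (-2*sin(l)^3 + 5*sin(l)^2 + 156*sin(l) + 317)*cos(l)/(sin(l)^3 + 13*sin(l)^2 + 47*sin(l) + 35)^2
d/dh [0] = 0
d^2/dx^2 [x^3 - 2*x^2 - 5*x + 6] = 6*x - 4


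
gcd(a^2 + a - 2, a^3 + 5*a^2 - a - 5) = a - 1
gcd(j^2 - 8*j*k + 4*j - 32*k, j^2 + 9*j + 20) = j + 4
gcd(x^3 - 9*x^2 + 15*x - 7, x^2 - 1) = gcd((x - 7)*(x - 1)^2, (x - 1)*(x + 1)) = x - 1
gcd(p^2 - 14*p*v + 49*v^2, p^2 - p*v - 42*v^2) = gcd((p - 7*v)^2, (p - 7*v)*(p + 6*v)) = p - 7*v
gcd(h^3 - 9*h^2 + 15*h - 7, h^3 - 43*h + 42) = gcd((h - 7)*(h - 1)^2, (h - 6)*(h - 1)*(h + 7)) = h - 1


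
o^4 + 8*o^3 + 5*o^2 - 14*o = o*(o - 1)*(o + 2)*(o + 7)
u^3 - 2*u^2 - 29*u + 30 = (u - 6)*(u - 1)*(u + 5)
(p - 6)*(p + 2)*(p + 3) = p^3 - p^2 - 24*p - 36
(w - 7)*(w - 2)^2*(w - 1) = w^4 - 12*w^3 + 43*w^2 - 60*w + 28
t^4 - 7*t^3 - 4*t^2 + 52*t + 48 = (t - 6)*(t - 4)*(t + 1)*(t + 2)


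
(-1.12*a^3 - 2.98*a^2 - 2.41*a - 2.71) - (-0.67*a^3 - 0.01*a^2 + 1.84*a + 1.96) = -0.45*a^3 - 2.97*a^2 - 4.25*a - 4.67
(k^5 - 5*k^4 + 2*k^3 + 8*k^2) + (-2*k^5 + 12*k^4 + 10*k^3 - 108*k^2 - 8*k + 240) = -k^5 + 7*k^4 + 12*k^3 - 100*k^2 - 8*k + 240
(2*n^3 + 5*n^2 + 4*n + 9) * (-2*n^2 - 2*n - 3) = -4*n^5 - 14*n^4 - 24*n^3 - 41*n^2 - 30*n - 27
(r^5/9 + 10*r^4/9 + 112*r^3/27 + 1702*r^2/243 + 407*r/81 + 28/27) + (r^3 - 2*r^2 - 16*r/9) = r^5/9 + 10*r^4/9 + 139*r^3/27 + 1216*r^2/243 + 263*r/81 + 28/27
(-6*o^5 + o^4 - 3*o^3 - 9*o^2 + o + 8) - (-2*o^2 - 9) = -6*o^5 + o^4 - 3*o^3 - 7*o^2 + o + 17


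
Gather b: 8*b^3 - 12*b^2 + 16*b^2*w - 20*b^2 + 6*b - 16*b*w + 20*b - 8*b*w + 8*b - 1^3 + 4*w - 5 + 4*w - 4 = 8*b^3 + b^2*(16*w - 32) + b*(34 - 24*w) + 8*w - 10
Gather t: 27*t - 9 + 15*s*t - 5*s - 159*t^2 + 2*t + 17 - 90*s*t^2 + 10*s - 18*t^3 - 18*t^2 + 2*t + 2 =5*s - 18*t^3 + t^2*(-90*s - 177) + t*(15*s + 31) + 10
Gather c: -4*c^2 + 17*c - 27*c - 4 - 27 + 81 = -4*c^2 - 10*c + 50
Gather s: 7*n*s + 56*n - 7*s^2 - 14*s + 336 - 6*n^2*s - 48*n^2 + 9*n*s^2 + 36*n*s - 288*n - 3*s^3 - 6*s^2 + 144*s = -48*n^2 - 232*n - 3*s^3 + s^2*(9*n - 13) + s*(-6*n^2 + 43*n + 130) + 336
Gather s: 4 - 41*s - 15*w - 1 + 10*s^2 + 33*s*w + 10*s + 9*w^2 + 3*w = 10*s^2 + s*(33*w - 31) + 9*w^2 - 12*w + 3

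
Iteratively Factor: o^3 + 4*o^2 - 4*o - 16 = (o + 2)*(o^2 + 2*o - 8) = (o - 2)*(o + 2)*(o + 4)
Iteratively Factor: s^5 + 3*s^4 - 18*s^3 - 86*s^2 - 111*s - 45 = (s - 5)*(s^4 + 8*s^3 + 22*s^2 + 24*s + 9) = (s - 5)*(s + 3)*(s^3 + 5*s^2 + 7*s + 3) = (s - 5)*(s + 3)^2*(s^2 + 2*s + 1) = (s - 5)*(s + 1)*(s + 3)^2*(s + 1)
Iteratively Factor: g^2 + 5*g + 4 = (g + 1)*(g + 4)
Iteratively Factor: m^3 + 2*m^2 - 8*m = (m)*(m^2 + 2*m - 8) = m*(m - 2)*(m + 4)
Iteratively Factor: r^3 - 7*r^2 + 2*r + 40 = (r - 5)*(r^2 - 2*r - 8) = (r - 5)*(r + 2)*(r - 4)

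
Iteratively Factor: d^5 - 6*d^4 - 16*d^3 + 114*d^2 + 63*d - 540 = (d + 3)*(d^4 - 9*d^3 + 11*d^2 + 81*d - 180) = (d + 3)^2*(d^3 - 12*d^2 + 47*d - 60) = (d - 4)*(d + 3)^2*(d^2 - 8*d + 15) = (d - 5)*(d - 4)*(d + 3)^2*(d - 3)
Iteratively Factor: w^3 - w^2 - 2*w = (w - 2)*(w^2 + w) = (w - 2)*(w + 1)*(w)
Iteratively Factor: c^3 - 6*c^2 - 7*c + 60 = (c + 3)*(c^2 - 9*c + 20) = (c - 4)*(c + 3)*(c - 5)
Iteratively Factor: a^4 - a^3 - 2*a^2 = (a)*(a^3 - a^2 - 2*a) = a^2*(a^2 - a - 2) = a^2*(a - 2)*(a + 1)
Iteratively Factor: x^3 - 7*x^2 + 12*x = (x - 4)*(x^2 - 3*x) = (x - 4)*(x - 3)*(x)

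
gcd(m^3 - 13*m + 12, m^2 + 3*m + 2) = 1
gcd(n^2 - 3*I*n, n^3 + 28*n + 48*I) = 1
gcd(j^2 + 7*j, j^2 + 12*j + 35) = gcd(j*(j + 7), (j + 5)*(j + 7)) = j + 7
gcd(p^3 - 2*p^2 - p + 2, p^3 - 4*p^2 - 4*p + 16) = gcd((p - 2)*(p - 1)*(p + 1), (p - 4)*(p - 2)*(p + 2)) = p - 2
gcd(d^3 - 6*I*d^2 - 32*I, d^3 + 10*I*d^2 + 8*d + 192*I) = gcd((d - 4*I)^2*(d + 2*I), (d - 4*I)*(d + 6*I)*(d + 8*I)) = d - 4*I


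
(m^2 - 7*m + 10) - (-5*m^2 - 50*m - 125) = 6*m^2 + 43*m + 135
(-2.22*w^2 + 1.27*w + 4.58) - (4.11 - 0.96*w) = -2.22*w^2 + 2.23*w + 0.47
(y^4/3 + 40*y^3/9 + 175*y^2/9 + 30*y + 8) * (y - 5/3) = y^5/3 + 35*y^4/9 + 325*y^3/27 - 65*y^2/27 - 42*y - 40/3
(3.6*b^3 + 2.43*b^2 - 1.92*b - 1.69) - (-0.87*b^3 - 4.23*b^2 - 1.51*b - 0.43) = 4.47*b^3 + 6.66*b^2 - 0.41*b - 1.26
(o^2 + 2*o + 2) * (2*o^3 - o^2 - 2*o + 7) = 2*o^5 + 3*o^4 + o^2 + 10*o + 14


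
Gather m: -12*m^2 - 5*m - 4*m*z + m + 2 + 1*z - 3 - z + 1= -12*m^2 + m*(-4*z - 4)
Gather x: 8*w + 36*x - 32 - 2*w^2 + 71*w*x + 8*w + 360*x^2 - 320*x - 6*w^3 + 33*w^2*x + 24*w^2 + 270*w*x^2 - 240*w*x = -6*w^3 + 22*w^2 + 16*w + x^2*(270*w + 360) + x*(33*w^2 - 169*w - 284) - 32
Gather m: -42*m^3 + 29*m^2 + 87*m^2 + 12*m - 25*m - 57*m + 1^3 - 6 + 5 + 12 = -42*m^3 + 116*m^2 - 70*m + 12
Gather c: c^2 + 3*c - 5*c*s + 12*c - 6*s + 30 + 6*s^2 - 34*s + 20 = c^2 + c*(15 - 5*s) + 6*s^2 - 40*s + 50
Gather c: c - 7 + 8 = c + 1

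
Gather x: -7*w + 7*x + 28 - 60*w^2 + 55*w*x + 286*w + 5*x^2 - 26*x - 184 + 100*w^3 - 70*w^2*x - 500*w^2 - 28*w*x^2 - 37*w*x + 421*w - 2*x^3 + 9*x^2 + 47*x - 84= 100*w^3 - 560*w^2 + 700*w - 2*x^3 + x^2*(14 - 28*w) + x*(-70*w^2 + 18*w + 28) - 240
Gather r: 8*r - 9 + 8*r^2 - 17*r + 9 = 8*r^2 - 9*r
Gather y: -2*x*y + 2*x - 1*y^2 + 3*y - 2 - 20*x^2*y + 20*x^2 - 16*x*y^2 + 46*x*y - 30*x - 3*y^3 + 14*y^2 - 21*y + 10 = 20*x^2 - 28*x - 3*y^3 + y^2*(13 - 16*x) + y*(-20*x^2 + 44*x - 18) + 8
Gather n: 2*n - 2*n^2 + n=-2*n^2 + 3*n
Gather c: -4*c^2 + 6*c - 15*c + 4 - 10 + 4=-4*c^2 - 9*c - 2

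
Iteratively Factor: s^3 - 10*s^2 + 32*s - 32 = (s - 2)*(s^2 - 8*s + 16) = (s - 4)*(s - 2)*(s - 4)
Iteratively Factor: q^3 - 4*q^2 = (q)*(q^2 - 4*q) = q*(q - 4)*(q)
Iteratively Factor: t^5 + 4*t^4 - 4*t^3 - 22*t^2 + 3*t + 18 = (t - 1)*(t^4 + 5*t^3 + t^2 - 21*t - 18) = (t - 1)*(t + 3)*(t^3 + 2*t^2 - 5*t - 6) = (t - 2)*(t - 1)*(t + 3)*(t^2 + 4*t + 3) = (t - 2)*(t - 1)*(t + 1)*(t + 3)*(t + 3)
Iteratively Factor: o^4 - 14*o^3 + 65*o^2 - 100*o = (o - 5)*(o^3 - 9*o^2 + 20*o) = (o - 5)*(o - 4)*(o^2 - 5*o) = (o - 5)^2*(o - 4)*(o)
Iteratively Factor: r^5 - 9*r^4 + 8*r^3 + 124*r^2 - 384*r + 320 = (r - 2)*(r^4 - 7*r^3 - 6*r^2 + 112*r - 160) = (r - 2)*(r + 4)*(r^3 - 11*r^2 + 38*r - 40) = (r - 5)*(r - 2)*(r + 4)*(r^2 - 6*r + 8) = (r - 5)*(r - 4)*(r - 2)*(r + 4)*(r - 2)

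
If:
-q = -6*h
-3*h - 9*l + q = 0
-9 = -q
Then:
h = 3/2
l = 1/2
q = 9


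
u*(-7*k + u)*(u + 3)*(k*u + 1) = -7*k^2*u^3 - 21*k^2*u^2 + k*u^4 + 3*k*u^3 - 7*k*u^2 - 21*k*u + u^3 + 3*u^2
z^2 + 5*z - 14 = (z - 2)*(z + 7)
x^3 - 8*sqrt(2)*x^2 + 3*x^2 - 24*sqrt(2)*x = x*(x + 3)*(x - 8*sqrt(2))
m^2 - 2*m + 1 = (m - 1)^2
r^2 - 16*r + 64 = (r - 8)^2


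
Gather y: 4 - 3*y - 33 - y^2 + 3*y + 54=25 - y^2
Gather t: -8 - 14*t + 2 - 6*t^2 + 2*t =-6*t^2 - 12*t - 6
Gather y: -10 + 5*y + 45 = 5*y + 35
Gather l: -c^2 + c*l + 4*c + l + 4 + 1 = -c^2 + 4*c + l*(c + 1) + 5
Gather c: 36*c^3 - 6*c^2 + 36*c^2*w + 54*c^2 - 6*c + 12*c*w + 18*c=36*c^3 + c^2*(36*w + 48) + c*(12*w + 12)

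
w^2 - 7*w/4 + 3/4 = (w - 1)*(w - 3/4)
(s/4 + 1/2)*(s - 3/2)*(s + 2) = s^3/4 + 5*s^2/8 - s/2 - 3/2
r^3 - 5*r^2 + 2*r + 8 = (r - 4)*(r - 2)*(r + 1)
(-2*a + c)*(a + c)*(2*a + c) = -4*a^3 - 4*a^2*c + a*c^2 + c^3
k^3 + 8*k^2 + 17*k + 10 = (k + 1)*(k + 2)*(k + 5)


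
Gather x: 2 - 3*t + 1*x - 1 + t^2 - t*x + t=t^2 - 2*t + x*(1 - t) + 1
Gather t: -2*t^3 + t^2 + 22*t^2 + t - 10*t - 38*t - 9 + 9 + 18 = -2*t^3 + 23*t^2 - 47*t + 18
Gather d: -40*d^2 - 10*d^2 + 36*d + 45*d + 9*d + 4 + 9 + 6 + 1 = -50*d^2 + 90*d + 20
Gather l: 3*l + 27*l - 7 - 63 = 30*l - 70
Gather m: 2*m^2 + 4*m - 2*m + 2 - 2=2*m^2 + 2*m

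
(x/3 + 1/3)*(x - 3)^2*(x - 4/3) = x^4/3 - 19*x^3/9 + 29*x^2/9 + 5*x/3 - 4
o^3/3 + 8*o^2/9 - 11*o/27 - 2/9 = (o/3 + 1)*(o - 2/3)*(o + 1/3)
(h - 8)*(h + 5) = h^2 - 3*h - 40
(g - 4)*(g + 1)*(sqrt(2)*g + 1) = sqrt(2)*g^3 - 3*sqrt(2)*g^2 + g^2 - 4*sqrt(2)*g - 3*g - 4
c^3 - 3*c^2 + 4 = (c - 2)^2*(c + 1)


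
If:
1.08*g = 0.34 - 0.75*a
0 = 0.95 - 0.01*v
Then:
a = 0.453333333333333 - 1.44*g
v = 95.00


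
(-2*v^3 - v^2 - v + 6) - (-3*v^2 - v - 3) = -2*v^3 + 2*v^2 + 9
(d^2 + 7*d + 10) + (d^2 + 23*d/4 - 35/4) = 2*d^2 + 51*d/4 + 5/4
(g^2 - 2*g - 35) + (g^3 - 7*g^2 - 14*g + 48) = g^3 - 6*g^2 - 16*g + 13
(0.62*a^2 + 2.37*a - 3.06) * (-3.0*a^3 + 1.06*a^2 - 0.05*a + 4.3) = -1.86*a^5 - 6.4528*a^4 + 11.6612*a^3 - 0.6961*a^2 + 10.344*a - 13.158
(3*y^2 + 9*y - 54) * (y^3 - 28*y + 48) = 3*y^5 + 9*y^4 - 138*y^3 - 108*y^2 + 1944*y - 2592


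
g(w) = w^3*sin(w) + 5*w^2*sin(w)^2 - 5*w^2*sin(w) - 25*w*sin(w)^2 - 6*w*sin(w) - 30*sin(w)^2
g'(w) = w^3*cos(w) + 10*w^2*sin(w)*cos(w) + 3*w^2*sin(w) - 5*w^2*cos(w) + 10*w*sin(w)^2 - 50*w*sin(w)*cos(w) - 10*w*sin(w) - 6*w*cos(w) - 25*sin(w)^2 - 60*sin(w)*cos(w) - 6*sin(w)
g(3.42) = 6.41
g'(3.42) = 9.46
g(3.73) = 5.69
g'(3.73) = -11.60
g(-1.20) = 7.87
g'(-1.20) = -47.25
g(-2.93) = 14.41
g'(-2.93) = 72.06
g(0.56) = -14.50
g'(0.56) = -53.36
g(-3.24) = -5.59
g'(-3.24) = 51.63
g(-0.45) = -4.05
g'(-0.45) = 10.14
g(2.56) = -35.70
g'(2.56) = 76.03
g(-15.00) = 3489.39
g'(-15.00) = 4196.04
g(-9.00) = 546.99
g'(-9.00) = 1280.32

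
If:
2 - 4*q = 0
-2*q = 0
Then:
No Solution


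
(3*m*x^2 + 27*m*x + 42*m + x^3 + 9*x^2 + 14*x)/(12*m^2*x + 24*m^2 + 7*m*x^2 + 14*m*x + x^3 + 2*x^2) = (x + 7)/(4*m + x)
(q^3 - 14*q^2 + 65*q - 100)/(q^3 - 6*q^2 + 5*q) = (q^2 - 9*q + 20)/(q*(q - 1))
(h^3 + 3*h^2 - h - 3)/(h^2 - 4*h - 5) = (h^2 + 2*h - 3)/(h - 5)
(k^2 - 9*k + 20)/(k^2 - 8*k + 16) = (k - 5)/(k - 4)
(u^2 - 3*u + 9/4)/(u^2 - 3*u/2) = (u - 3/2)/u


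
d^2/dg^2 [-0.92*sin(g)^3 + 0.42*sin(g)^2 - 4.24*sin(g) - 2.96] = 4.93*sin(g) - 2.07*sin(3*g) + 0.84*cos(2*g)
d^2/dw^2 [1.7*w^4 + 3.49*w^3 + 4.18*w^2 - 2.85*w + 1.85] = 20.4*w^2 + 20.94*w + 8.36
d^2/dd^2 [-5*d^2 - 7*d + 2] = -10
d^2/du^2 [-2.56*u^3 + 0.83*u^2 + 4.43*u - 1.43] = 1.66 - 15.36*u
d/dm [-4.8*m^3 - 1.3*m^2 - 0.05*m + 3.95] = -14.4*m^2 - 2.6*m - 0.05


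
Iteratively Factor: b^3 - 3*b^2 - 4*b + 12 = (b - 2)*(b^2 - b - 6) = (b - 2)*(b + 2)*(b - 3)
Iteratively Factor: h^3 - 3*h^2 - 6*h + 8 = (h + 2)*(h^2 - 5*h + 4) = (h - 1)*(h + 2)*(h - 4)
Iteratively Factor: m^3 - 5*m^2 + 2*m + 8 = (m - 4)*(m^2 - m - 2) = (m - 4)*(m + 1)*(m - 2)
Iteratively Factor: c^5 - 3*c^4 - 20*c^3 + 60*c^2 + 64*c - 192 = (c + 4)*(c^4 - 7*c^3 + 8*c^2 + 28*c - 48) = (c - 2)*(c + 4)*(c^3 - 5*c^2 - 2*c + 24) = (c - 2)*(c + 2)*(c + 4)*(c^2 - 7*c + 12) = (c - 4)*(c - 2)*(c + 2)*(c + 4)*(c - 3)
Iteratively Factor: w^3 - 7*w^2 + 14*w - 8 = (w - 1)*(w^2 - 6*w + 8) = (w - 4)*(w - 1)*(w - 2)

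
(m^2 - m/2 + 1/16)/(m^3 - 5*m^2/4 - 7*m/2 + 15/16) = (4*m - 1)/(4*m^2 - 4*m - 15)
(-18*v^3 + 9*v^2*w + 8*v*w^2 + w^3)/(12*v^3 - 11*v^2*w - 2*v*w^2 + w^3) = (-6*v - w)/(4*v - w)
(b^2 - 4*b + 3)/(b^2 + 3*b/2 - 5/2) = 2*(b - 3)/(2*b + 5)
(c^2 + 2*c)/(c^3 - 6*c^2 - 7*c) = (c + 2)/(c^2 - 6*c - 7)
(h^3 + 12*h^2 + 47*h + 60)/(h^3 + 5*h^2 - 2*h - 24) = (h + 5)/(h - 2)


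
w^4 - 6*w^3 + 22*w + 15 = (w - 5)*(w - 3)*(w + 1)^2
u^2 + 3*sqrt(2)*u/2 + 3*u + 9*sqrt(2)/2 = (u + 3)*(u + 3*sqrt(2)/2)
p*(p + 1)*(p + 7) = p^3 + 8*p^2 + 7*p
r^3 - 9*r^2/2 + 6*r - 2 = (r - 2)^2*(r - 1/2)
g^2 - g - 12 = (g - 4)*(g + 3)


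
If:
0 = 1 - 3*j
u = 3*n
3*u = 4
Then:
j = 1/3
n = 4/9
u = 4/3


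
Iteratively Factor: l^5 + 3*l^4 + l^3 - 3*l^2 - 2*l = (l + 2)*(l^4 + l^3 - l^2 - l) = (l - 1)*(l + 2)*(l^3 + 2*l^2 + l) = l*(l - 1)*(l + 2)*(l^2 + 2*l + 1) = l*(l - 1)*(l + 1)*(l + 2)*(l + 1)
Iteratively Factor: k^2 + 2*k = (k + 2)*(k)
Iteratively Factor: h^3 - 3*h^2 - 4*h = (h + 1)*(h^2 - 4*h) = (h - 4)*(h + 1)*(h)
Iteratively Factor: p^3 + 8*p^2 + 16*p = (p)*(p^2 + 8*p + 16) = p*(p + 4)*(p + 4)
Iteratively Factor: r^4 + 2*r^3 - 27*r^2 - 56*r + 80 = (r - 5)*(r^3 + 7*r^2 + 8*r - 16) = (r - 5)*(r + 4)*(r^2 + 3*r - 4) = (r - 5)*(r - 1)*(r + 4)*(r + 4)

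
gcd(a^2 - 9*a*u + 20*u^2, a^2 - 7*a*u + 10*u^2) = -a + 5*u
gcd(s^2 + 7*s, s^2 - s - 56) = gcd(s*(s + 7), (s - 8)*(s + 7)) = s + 7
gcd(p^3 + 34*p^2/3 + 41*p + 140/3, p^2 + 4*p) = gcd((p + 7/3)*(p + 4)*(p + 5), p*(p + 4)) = p + 4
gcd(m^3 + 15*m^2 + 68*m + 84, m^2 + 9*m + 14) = m^2 + 9*m + 14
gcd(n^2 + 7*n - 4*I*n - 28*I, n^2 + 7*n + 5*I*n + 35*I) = n + 7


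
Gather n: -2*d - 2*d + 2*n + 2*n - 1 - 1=-4*d + 4*n - 2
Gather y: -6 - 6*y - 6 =-6*y - 12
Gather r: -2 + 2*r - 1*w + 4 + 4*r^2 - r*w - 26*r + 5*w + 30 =4*r^2 + r*(-w - 24) + 4*w + 32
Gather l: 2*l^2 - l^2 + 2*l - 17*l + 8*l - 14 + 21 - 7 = l^2 - 7*l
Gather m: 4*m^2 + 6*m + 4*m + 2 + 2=4*m^2 + 10*m + 4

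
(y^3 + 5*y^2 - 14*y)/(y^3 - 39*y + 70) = y/(y - 5)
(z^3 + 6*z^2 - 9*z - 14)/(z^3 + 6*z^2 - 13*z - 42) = (z^2 - z - 2)/(z^2 - z - 6)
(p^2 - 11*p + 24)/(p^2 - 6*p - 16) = (p - 3)/(p + 2)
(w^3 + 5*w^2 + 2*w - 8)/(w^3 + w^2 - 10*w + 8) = (w + 2)/(w - 2)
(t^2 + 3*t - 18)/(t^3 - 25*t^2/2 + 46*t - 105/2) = 2*(t + 6)/(2*t^2 - 19*t + 35)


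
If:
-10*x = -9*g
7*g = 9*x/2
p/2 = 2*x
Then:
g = 0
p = 0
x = 0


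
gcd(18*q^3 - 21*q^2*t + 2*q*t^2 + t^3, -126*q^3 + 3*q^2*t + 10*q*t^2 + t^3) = 18*q^2 - 3*q*t - t^2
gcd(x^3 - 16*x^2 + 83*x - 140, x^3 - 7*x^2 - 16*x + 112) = x^2 - 11*x + 28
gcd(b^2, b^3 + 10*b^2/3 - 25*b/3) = b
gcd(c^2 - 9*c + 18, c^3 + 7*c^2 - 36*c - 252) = c - 6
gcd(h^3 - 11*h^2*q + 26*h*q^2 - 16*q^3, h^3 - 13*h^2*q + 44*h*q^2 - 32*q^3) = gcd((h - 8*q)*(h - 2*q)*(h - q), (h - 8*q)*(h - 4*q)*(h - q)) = h^2 - 9*h*q + 8*q^2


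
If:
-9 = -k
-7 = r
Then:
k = 9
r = -7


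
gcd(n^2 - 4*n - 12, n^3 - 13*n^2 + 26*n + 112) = n + 2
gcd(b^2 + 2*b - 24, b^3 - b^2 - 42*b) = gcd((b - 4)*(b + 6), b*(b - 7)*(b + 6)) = b + 6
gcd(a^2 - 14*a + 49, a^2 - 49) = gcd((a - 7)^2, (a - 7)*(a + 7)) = a - 7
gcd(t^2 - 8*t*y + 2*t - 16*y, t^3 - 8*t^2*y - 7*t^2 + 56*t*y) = -t + 8*y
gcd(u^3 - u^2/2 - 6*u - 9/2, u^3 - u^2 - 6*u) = u - 3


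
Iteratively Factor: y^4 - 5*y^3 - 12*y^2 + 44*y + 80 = (y + 2)*(y^3 - 7*y^2 + 2*y + 40) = (y - 5)*(y + 2)*(y^2 - 2*y - 8) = (y - 5)*(y - 4)*(y + 2)*(y + 2)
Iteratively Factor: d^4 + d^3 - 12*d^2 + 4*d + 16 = (d - 2)*(d^3 + 3*d^2 - 6*d - 8) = (d - 2)^2*(d^2 + 5*d + 4) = (d - 2)^2*(d + 4)*(d + 1)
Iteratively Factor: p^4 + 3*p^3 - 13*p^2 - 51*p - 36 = (p - 4)*(p^3 + 7*p^2 + 15*p + 9) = (p - 4)*(p + 3)*(p^2 + 4*p + 3) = (p - 4)*(p + 1)*(p + 3)*(p + 3)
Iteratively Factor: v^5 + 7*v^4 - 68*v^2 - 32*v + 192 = (v + 4)*(v^4 + 3*v^3 - 12*v^2 - 20*v + 48) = (v + 3)*(v + 4)*(v^3 - 12*v + 16) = (v + 3)*(v + 4)^2*(v^2 - 4*v + 4) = (v - 2)*(v + 3)*(v + 4)^2*(v - 2)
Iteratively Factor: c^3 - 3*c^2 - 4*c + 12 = (c - 2)*(c^2 - c - 6) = (c - 3)*(c - 2)*(c + 2)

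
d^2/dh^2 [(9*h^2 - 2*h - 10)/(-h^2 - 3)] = 2*(2*h^3 + 111*h^2 - 18*h - 111)/(h^6 + 9*h^4 + 27*h^2 + 27)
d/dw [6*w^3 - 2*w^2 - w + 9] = 18*w^2 - 4*w - 1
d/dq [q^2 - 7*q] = 2*q - 7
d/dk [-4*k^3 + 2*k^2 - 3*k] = -12*k^2 + 4*k - 3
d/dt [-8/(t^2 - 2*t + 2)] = 16*(t - 1)/(t^2 - 2*t + 2)^2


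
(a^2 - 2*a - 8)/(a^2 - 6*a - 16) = (a - 4)/(a - 8)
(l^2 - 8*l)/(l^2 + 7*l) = (l - 8)/(l + 7)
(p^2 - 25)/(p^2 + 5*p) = (p - 5)/p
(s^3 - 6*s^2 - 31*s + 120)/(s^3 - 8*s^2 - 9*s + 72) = (s + 5)/(s + 3)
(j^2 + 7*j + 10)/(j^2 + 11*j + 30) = (j + 2)/(j + 6)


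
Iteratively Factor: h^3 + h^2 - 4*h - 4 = (h + 2)*(h^2 - h - 2) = (h + 1)*(h + 2)*(h - 2)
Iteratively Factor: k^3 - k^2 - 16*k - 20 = (k - 5)*(k^2 + 4*k + 4) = (k - 5)*(k + 2)*(k + 2)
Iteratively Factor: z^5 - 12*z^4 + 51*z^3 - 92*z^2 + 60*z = (z - 3)*(z^4 - 9*z^3 + 24*z^2 - 20*z) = z*(z - 3)*(z^3 - 9*z^2 + 24*z - 20) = z*(z - 5)*(z - 3)*(z^2 - 4*z + 4) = z*(z - 5)*(z - 3)*(z - 2)*(z - 2)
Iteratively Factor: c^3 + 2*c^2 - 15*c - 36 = (c - 4)*(c^2 + 6*c + 9) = (c - 4)*(c + 3)*(c + 3)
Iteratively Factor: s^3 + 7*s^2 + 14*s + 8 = (s + 2)*(s^2 + 5*s + 4) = (s + 2)*(s + 4)*(s + 1)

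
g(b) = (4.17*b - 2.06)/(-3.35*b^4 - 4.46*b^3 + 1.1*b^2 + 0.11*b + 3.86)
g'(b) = (4.17*b - 2.06)*(13.4*b^3 + 13.38*b^2 - 2.2*b - 0.11)/(-3.35*b^4 - 4.46*b^3 + 1.1*b^2 + 0.11*b + 3.86)^2 + 4.17/(-3.35*b^4 - 4.46*b^3 + 1.1*b^2 + 0.11*b + 3.86) = (41.9085*b^4 + 9.59239999999999*b^3 - 32.1498*b^2 + 4.532*b + 16.3228)/(11.2225*b^8 + 29.882*b^7 + 12.5216*b^6 - 10.549*b^5 - 25.6332*b^4 - 34.1892*b^3 + 8.5041*b^2 + 0.8492*b + 14.8996)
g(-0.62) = -0.97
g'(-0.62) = 0.22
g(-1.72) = -30.79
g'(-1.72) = 2573.09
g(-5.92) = 0.01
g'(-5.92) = 0.00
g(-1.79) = 5.86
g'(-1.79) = 106.23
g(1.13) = -0.41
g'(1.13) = 1.48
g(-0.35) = -0.86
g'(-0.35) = 0.66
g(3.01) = -0.03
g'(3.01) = 0.02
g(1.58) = -0.14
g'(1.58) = 0.24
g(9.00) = -0.00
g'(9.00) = 0.00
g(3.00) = -0.03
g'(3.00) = 0.02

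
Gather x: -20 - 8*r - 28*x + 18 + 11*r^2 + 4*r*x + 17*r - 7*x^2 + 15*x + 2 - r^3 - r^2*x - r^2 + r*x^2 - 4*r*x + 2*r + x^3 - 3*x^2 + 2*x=-r^3 + 10*r^2 + 11*r + x^3 + x^2*(r - 10) + x*(-r^2 - 11)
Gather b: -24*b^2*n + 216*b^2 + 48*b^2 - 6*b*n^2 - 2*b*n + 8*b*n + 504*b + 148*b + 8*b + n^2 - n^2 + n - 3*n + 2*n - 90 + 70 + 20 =b^2*(264 - 24*n) + b*(-6*n^2 + 6*n + 660)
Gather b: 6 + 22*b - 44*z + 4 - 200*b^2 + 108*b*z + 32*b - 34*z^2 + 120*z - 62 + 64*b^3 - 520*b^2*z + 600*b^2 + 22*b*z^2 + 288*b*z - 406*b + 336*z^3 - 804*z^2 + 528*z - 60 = 64*b^3 + b^2*(400 - 520*z) + b*(22*z^2 + 396*z - 352) + 336*z^3 - 838*z^2 + 604*z - 112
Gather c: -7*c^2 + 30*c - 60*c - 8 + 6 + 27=-7*c^2 - 30*c + 25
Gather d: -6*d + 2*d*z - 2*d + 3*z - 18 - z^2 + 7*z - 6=d*(2*z - 8) - z^2 + 10*z - 24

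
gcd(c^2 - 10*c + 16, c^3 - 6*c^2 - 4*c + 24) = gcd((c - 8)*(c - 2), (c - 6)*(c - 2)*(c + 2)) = c - 2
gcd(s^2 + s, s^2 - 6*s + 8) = 1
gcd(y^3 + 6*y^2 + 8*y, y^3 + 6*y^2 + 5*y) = y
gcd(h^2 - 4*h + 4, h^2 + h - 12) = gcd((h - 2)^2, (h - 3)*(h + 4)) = 1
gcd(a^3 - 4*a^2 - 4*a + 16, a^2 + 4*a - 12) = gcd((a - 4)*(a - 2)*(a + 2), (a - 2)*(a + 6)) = a - 2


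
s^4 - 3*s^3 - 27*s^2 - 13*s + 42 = (s - 7)*(s - 1)*(s + 2)*(s + 3)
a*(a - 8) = a^2 - 8*a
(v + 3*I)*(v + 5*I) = v^2 + 8*I*v - 15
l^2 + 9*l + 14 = (l + 2)*(l + 7)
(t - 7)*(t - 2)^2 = t^3 - 11*t^2 + 32*t - 28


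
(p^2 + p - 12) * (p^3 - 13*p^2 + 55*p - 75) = p^5 - 12*p^4 + 30*p^3 + 136*p^2 - 735*p + 900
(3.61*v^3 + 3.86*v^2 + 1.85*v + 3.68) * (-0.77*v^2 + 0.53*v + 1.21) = -2.7797*v^5 - 1.0589*v^4 + 4.9894*v^3 + 2.8175*v^2 + 4.1889*v + 4.4528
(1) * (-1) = -1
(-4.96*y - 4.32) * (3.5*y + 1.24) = -17.36*y^2 - 21.2704*y - 5.3568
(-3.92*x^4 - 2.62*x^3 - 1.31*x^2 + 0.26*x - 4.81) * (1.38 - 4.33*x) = 16.9736*x^5 + 5.935*x^4 + 2.0567*x^3 - 2.9336*x^2 + 21.1861*x - 6.6378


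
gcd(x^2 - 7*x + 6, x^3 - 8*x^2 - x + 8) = x - 1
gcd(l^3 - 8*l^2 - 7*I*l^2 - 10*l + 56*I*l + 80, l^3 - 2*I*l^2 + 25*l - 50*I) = l^2 - 7*I*l - 10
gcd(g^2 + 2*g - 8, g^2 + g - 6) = g - 2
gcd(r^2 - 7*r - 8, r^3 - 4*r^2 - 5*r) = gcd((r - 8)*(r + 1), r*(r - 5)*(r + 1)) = r + 1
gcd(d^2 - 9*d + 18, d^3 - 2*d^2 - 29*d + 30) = d - 6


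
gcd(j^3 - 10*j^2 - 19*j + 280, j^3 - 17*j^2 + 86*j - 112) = j^2 - 15*j + 56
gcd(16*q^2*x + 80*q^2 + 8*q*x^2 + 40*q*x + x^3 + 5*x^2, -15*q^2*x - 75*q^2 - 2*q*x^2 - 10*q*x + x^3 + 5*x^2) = x + 5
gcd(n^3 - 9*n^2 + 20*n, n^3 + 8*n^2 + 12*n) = n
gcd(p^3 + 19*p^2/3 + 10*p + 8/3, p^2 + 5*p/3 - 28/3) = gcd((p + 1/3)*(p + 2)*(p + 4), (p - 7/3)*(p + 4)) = p + 4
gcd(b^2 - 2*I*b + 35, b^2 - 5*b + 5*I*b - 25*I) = b + 5*I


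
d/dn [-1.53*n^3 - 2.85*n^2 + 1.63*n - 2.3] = -4.59*n^2 - 5.7*n + 1.63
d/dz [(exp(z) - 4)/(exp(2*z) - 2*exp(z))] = (-exp(2*z) + 8*exp(z) - 8)*exp(-z)/(exp(2*z) - 4*exp(z) + 4)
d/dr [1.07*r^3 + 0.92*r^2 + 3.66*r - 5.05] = 3.21*r^2 + 1.84*r + 3.66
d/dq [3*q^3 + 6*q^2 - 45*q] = 9*q^2 + 12*q - 45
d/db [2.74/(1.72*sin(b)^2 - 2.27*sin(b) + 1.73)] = (6.2198 - 9.4256*sin(b))*cos(b)/(1.72*sin(b)^2 - 2.27*sin(b) + 1.73)^2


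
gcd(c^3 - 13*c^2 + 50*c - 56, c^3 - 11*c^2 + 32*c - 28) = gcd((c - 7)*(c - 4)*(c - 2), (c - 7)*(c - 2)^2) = c^2 - 9*c + 14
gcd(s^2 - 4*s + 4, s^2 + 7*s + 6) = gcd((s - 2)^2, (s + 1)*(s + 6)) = 1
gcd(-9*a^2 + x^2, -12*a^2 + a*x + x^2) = -3*a + x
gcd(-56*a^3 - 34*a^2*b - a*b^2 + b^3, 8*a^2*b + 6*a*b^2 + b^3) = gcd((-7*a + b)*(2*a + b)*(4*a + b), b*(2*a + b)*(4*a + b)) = 8*a^2 + 6*a*b + b^2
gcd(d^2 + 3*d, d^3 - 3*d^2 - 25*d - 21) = d + 3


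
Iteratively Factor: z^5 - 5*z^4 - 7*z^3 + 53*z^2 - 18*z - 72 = (z - 4)*(z^4 - z^3 - 11*z^2 + 9*z + 18) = (z - 4)*(z - 3)*(z^3 + 2*z^2 - 5*z - 6) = (z - 4)*(z - 3)*(z - 2)*(z^2 + 4*z + 3) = (z - 4)*(z - 3)*(z - 2)*(z + 1)*(z + 3)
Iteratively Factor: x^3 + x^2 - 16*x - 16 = (x - 4)*(x^2 + 5*x + 4) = (x - 4)*(x + 1)*(x + 4)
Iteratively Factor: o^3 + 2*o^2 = (o)*(o^2 + 2*o) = o*(o + 2)*(o)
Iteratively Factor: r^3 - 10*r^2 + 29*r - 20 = (r - 4)*(r^2 - 6*r + 5) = (r - 5)*(r - 4)*(r - 1)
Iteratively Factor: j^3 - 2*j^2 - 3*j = (j - 3)*(j^2 + j) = (j - 3)*(j + 1)*(j)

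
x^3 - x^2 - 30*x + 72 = (x - 4)*(x - 3)*(x + 6)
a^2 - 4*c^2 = (a - 2*c)*(a + 2*c)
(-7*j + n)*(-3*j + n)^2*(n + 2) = -63*j^3*n - 126*j^3 + 51*j^2*n^2 + 102*j^2*n - 13*j*n^3 - 26*j*n^2 + n^4 + 2*n^3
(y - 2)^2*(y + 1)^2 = y^4 - 2*y^3 - 3*y^2 + 4*y + 4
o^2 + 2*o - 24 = (o - 4)*(o + 6)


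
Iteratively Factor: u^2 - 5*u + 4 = (u - 1)*(u - 4)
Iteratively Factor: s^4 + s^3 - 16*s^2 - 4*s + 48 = (s + 2)*(s^3 - s^2 - 14*s + 24) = (s + 2)*(s + 4)*(s^2 - 5*s + 6) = (s - 2)*(s + 2)*(s + 4)*(s - 3)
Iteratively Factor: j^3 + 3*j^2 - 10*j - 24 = (j - 3)*(j^2 + 6*j + 8) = (j - 3)*(j + 4)*(j + 2)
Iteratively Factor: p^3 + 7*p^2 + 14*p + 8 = (p + 4)*(p^2 + 3*p + 2) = (p + 1)*(p + 4)*(p + 2)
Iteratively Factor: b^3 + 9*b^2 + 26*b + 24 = (b + 4)*(b^2 + 5*b + 6) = (b + 3)*(b + 4)*(b + 2)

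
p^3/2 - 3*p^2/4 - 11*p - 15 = (p/2 + 1)*(p - 6)*(p + 5/2)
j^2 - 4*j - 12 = (j - 6)*(j + 2)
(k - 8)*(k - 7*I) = k^2 - 8*k - 7*I*k + 56*I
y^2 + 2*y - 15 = (y - 3)*(y + 5)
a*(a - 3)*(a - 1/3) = a^3 - 10*a^2/3 + a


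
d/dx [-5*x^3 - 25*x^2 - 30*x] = -15*x^2 - 50*x - 30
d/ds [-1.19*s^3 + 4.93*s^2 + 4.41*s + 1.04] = -3.57*s^2 + 9.86*s + 4.41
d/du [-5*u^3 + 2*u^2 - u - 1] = -15*u^2 + 4*u - 1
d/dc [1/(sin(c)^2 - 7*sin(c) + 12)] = (7 - 2*sin(c))*cos(c)/(sin(c)^2 - 7*sin(c) + 12)^2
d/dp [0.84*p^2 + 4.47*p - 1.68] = 1.68*p + 4.47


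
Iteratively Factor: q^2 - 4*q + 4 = (q - 2)*(q - 2)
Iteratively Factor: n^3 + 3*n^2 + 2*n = (n + 2)*(n^2 + n) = n*(n + 2)*(n + 1)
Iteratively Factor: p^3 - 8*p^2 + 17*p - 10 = (p - 1)*(p^2 - 7*p + 10) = (p - 2)*(p - 1)*(p - 5)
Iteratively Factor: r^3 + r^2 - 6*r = (r)*(r^2 + r - 6) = r*(r - 2)*(r + 3)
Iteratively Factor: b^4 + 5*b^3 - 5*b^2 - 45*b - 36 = (b + 4)*(b^3 + b^2 - 9*b - 9) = (b - 3)*(b + 4)*(b^2 + 4*b + 3) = (b - 3)*(b + 3)*(b + 4)*(b + 1)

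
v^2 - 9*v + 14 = (v - 7)*(v - 2)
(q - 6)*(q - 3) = q^2 - 9*q + 18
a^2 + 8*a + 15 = (a + 3)*(a + 5)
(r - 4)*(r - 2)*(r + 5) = r^3 - r^2 - 22*r + 40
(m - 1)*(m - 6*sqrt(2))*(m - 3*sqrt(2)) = m^3 - 9*sqrt(2)*m^2 - m^2 + 9*sqrt(2)*m + 36*m - 36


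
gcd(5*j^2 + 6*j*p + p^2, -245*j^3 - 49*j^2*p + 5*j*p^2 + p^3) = 5*j + p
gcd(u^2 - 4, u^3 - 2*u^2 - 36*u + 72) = u - 2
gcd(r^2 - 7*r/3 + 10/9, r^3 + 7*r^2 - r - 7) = 1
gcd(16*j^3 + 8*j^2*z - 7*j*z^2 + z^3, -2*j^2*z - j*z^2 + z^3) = j + z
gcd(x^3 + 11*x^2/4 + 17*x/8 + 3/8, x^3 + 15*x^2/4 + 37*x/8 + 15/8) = x^2 + 5*x/2 + 3/2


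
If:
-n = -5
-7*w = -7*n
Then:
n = 5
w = 5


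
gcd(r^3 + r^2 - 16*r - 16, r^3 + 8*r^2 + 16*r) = r + 4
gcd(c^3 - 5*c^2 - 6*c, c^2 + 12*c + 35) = 1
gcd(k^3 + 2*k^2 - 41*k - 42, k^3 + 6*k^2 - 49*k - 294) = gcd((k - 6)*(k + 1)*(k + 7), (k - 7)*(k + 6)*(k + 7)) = k + 7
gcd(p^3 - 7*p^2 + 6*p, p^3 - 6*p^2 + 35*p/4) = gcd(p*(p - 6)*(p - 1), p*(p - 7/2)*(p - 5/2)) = p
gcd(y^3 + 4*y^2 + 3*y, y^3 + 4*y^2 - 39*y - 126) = y + 3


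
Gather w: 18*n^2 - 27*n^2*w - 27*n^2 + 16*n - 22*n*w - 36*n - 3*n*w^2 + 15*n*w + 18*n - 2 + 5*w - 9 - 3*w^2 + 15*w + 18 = -9*n^2 - 2*n + w^2*(-3*n - 3) + w*(-27*n^2 - 7*n + 20) + 7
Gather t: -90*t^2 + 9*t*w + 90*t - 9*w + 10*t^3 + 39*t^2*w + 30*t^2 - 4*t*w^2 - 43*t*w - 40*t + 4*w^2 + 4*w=10*t^3 + t^2*(39*w - 60) + t*(-4*w^2 - 34*w + 50) + 4*w^2 - 5*w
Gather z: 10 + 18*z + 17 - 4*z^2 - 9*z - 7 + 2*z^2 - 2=-2*z^2 + 9*z + 18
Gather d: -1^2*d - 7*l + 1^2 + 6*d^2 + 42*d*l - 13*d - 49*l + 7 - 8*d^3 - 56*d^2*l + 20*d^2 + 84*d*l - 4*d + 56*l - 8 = -8*d^3 + d^2*(26 - 56*l) + d*(126*l - 18)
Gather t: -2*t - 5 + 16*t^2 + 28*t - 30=16*t^2 + 26*t - 35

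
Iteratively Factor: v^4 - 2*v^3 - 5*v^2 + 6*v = (v - 3)*(v^3 + v^2 - 2*v) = (v - 3)*(v + 2)*(v^2 - v) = v*(v - 3)*(v + 2)*(v - 1)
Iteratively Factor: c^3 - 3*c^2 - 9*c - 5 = (c - 5)*(c^2 + 2*c + 1) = (c - 5)*(c + 1)*(c + 1)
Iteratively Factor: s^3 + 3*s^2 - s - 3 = (s - 1)*(s^2 + 4*s + 3) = (s - 1)*(s + 1)*(s + 3)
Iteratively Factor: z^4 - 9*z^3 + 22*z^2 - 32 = (z - 2)*(z^3 - 7*z^2 + 8*z + 16) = (z - 4)*(z - 2)*(z^2 - 3*z - 4) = (z - 4)^2*(z - 2)*(z + 1)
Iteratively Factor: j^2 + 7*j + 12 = (j + 4)*(j + 3)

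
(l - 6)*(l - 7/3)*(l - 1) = l^3 - 28*l^2/3 + 67*l/3 - 14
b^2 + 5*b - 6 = (b - 1)*(b + 6)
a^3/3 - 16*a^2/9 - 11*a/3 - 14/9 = (a/3 + 1/3)*(a - 7)*(a + 2/3)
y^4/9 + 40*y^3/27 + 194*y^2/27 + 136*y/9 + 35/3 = (y/3 + 1)^2*(y + 7/3)*(y + 5)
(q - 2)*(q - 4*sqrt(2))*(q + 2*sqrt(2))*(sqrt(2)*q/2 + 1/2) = sqrt(2)*q^4/2 - 3*q^3/2 - sqrt(2)*q^3 - 9*sqrt(2)*q^2 + 3*q^2 - 8*q + 18*sqrt(2)*q + 16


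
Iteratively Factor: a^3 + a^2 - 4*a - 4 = (a - 2)*(a^2 + 3*a + 2) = (a - 2)*(a + 1)*(a + 2)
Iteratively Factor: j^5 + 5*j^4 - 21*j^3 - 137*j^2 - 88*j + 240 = (j + 3)*(j^4 + 2*j^3 - 27*j^2 - 56*j + 80) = (j - 5)*(j + 3)*(j^3 + 7*j^2 + 8*j - 16) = (j - 5)*(j + 3)*(j + 4)*(j^2 + 3*j - 4) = (j - 5)*(j + 3)*(j + 4)^2*(j - 1)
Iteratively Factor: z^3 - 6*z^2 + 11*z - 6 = (z - 1)*(z^2 - 5*z + 6) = (z - 2)*(z - 1)*(z - 3)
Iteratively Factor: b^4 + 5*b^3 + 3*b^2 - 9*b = (b)*(b^3 + 5*b^2 + 3*b - 9) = b*(b + 3)*(b^2 + 2*b - 3) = b*(b - 1)*(b + 3)*(b + 3)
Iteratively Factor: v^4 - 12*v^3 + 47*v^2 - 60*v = (v - 3)*(v^3 - 9*v^2 + 20*v) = (v - 4)*(v - 3)*(v^2 - 5*v) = v*(v - 4)*(v - 3)*(v - 5)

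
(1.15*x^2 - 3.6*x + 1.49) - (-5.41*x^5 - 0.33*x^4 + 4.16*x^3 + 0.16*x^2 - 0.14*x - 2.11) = 5.41*x^5 + 0.33*x^4 - 4.16*x^3 + 0.99*x^2 - 3.46*x + 3.6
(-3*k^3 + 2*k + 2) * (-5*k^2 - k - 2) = 15*k^5 + 3*k^4 - 4*k^3 - 12*k^2 - 6*k - 4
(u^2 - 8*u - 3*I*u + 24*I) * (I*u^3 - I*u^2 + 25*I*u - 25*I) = I*u^5 + 3*u^4 - 9*I*u^4 - 27*u^3 + 33*I*u^3 + 99*u^2 - 225*I*u^2 - 675*u + 200*I*u + 600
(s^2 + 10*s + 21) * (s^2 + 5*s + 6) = s^4 + 15*s^3 + 77*s^2 + 165*s + 126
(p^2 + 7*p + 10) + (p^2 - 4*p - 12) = 2*p^2 + 3*p - 2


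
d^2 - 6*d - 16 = (d - 8)*(d + 2)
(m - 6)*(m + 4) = m^2 - 2*m - 24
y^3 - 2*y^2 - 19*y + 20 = (y - 5)*(y - 1)*(y + 4)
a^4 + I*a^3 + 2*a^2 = a^2*(a - I)*(a + 2*I)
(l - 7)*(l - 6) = l^2 - 13*l + 42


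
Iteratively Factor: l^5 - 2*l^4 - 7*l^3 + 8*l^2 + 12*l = (l - 2)*(l^4 - 7*l^2 - 6*l) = (l - 3)*(l - 2)*(l^3 + 3*l^2 + 2*l) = (l - 3)*(l - 2)*(l + 2)*(l^2 + l) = (l - 3)*(l - 2)*(l + 1)*(l + 2)*(l)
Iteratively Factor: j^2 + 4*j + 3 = (j + 1)*(j + 3)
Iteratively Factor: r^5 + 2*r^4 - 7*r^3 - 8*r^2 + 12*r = (r + 2)*(r^4 - 7*r^2 + 6*r) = (r - 2)*(r + 2)*(r^3 + 2*r^2 - 3*r) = r*(r - 2)*(r + 2)*(r^2 + 2*r - 3) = r*(r - 2)*(r + 2)*(r + 3)*(r - 1)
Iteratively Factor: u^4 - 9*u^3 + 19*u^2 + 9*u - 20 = (u - 1)*(u^3 - 8*u^2 + 11*u + 20) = (u - 5)*(u - 1)*(u^2 - 3*u - 4) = (u - 5)*(u - 1)*(u + 1)*(u - 4)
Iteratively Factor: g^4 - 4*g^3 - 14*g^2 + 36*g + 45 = (g + 3)*(g^3 - 7*g^2 + 7*g + 15) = (g + 1)*(g + 3)*(g^2 - 8*g + 15) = (g - 5)*(g + 1)*(g + 3)*(g - 3)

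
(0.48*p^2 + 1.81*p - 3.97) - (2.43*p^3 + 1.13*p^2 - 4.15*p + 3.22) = -2.43*p^3 - 0.65*p^2 + 5.96*p - 7.19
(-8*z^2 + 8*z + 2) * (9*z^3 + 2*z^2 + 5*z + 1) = -72*z^5 + 56*z^4 - 6*z^3 + 36*z^2 + 18*z + 2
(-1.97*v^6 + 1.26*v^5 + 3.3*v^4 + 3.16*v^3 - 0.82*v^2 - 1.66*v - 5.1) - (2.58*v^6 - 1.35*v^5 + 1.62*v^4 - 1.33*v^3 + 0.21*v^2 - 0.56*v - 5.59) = -4.55*v^6 + 2.61*v^5 + 1.68*v^4 + 4.49*v^3 - 1.03*v^2 - 1.1*v + 0.49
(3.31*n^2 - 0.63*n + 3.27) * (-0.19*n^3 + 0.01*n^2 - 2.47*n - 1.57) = -0.6289*n^5 + 0.1528*n^4 - 8.8033*n^3 - 3.6079*n^2 - 7.0878*n - 5.1339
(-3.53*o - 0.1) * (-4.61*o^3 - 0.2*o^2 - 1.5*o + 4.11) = 16.2733*o^4 + 1.167*o^3 + 5.315*o^2 - 14.3583*o - 0.411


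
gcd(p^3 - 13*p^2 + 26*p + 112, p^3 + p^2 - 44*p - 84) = p^2 - 5*p - 14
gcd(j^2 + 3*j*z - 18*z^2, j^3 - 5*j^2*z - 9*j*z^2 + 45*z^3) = -j + 3*z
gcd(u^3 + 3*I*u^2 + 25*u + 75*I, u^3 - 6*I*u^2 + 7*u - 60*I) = u^2 - 2*I*u + 15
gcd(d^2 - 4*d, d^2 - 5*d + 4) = d - 4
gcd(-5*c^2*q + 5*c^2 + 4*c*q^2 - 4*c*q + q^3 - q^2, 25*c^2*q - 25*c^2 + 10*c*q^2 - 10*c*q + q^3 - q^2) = 5*c*q - 5*c + q^2 - q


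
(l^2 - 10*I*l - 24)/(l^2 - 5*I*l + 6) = (l - 4*I)/(l + I)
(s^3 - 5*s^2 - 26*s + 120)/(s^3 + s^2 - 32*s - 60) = (s - 4)/(s + 2)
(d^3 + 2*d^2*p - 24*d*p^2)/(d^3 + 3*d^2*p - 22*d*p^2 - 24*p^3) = d/(d + p)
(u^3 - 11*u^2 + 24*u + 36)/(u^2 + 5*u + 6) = (u^3 - 11*u^2 + 24*u + 36)/(u^2 + 5*u + 6)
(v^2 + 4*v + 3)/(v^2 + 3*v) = (v + 1)/v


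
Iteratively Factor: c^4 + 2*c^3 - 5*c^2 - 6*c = (c + 1)*(c^3 + c^2 - 6*c) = (c - 2)*(c + 1)*(c^2 + 3*c) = (c - 2)*(c + 1)*(c + 3)*(c)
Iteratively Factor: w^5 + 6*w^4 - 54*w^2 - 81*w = (w + 3)*(w^4 + 3*w^3 - 9*w^2 - 27*w) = w*(w + 3)*(w^3 + 3*w^2 - 9*w - 27) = w*(w - 3)*(w + 3)*(w^2 + 6*w + 9) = w*(w - 3)*(w + 3)^2*(w + 3)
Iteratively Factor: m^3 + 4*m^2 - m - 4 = (m - 1)*(m^2 + 5*m + 4) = (m - 1)*(m + 1)*(m + 4)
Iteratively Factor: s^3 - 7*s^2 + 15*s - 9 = (s - 1)*(s^2 - 6*s + 9) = (s - 3)*(s - 1)*(s - 3)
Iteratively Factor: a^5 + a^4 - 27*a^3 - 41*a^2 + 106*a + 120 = (a - 5)*(a^4 + 6*a^3 + 3*a^2 - 26*a - 24) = (a - 5)*(a - 2)*(a^3 + 8*a^2 + 19*a + 12) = (a - 5)*(a - 2)*(a + 3)*(a^2 + 5*a + 4) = (a - 5)*(a - 2)*(a + 3)*(a + 4)*(a + 1)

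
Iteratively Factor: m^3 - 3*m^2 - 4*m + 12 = (m - 2)*(m^2 - m - 6) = (m - 3)*(m - 2)*(m + 2)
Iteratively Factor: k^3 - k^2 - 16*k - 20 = (k - 5)*(k^2 + 4*k + 4) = (k - 5)*(k + 2)*(k + 2)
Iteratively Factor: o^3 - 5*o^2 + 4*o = (o - 1)*(o^2 - 4*o) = (o - 4)*(o - 1)*(o)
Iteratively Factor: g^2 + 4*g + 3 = (g + 1)*(g + 3)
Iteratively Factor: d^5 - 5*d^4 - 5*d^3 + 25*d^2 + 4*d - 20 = (d - 5)*(d^4 - 5*d^2 + 4) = (d - 5)*(d - 1)*(d^3 + d^2 - 4*d - 4) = (d - 5)*(d - 2)*(d - 1)*(d^2 + 3*d + 2) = (d - 5)*(d - 2)*(d - 1)*(d + 2)*(d + 1)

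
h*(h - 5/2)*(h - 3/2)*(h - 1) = h^4 - 5*h^3 + 31*h^2/4 - 15*h/4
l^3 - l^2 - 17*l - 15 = (l - 5)*(l + 1)*(l + 3)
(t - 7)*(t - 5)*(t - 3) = t^3 - 15*t^2 + 71*t - 105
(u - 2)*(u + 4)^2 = u^3 + 6*u^2 - 32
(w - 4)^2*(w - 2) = w^3 - 10*w^2 + 32*w - 32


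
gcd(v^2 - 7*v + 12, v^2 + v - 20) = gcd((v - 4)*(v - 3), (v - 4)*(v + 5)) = v - 4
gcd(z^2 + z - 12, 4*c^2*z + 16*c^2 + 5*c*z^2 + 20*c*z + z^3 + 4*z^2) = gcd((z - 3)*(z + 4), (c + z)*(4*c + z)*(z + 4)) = z + 4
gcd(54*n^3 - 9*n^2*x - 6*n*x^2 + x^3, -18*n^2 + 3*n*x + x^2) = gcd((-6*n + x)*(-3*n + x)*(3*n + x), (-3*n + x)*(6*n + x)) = -3*n + x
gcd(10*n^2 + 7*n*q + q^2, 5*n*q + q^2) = 5*n + q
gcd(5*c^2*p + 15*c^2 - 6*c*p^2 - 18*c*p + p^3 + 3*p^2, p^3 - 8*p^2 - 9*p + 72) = p + 3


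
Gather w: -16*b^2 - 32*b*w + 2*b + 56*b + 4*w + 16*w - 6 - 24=-16*b^2 + 58*b + w*(20 - 32*b) - 30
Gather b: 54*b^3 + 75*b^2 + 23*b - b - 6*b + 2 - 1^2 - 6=54*b^3 + 75*b^2 + 16*b - 5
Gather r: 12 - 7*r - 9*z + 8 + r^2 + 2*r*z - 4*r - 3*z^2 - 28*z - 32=r^2 + r*(2*z - 11) - 3*z^2 - 37*z - 12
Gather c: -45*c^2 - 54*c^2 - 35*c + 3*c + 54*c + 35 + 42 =-99*c^2 + 22*c + 77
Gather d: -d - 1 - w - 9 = -d - w - 10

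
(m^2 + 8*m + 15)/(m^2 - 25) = (m + 3)/(m - 5)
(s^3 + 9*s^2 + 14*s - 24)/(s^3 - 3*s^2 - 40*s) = (-s^3 - 9*s^2 - 14*s + 24)/(s*(-s^2 + 3*s + 40))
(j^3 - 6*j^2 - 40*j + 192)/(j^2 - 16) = (j^2 - 2*j - 48)/(j + 4)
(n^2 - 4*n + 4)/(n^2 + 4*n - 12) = (n - 2)/(n + 6)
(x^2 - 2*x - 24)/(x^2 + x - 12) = (x - 6)/(x - 3)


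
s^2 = s^2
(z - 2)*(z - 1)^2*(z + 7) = z^4 + 3*z^3 - 23*z^2 + 33*z - 14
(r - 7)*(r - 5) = r^2 - 12*r + 35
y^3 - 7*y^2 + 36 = (y - 6)*(y - 3)*(y + 2)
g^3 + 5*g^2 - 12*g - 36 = (g - 3)*(g + 2)*(g + 6)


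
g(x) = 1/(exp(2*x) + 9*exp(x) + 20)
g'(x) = (-2*exp(2*x) - 9*exp(x))/(exp(2*x) + 9*exp(x) + 20)^2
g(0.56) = 0.03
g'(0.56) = -0.01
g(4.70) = 0.00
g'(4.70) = -0.00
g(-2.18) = 0.05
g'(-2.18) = -0.00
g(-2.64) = 0.05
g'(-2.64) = -0.00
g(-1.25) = 0.04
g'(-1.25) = -0.01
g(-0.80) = 0.04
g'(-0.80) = -0.01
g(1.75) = 0.01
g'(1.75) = -0.01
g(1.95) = 0.01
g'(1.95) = -0.01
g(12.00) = 0.00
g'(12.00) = 0.00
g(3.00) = 0.00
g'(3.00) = 0.00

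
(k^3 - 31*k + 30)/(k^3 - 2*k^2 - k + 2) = (k^2 + k - 30)/(k^2 - k - 2)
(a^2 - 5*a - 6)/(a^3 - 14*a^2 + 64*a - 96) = (a + 1)/(a^2 - 8*a + 16)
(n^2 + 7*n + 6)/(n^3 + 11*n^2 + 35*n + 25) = (n + 6)/(n^2 + 10*n + 25)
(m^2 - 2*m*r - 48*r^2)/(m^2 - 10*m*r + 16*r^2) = (-m - 6*r)/(-m + 2*r)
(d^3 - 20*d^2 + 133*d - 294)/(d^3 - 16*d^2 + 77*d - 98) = (d - 6)/(d - 2)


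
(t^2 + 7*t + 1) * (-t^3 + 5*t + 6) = -t^5 - 7*t^4 + 4*t^3 + 41*t^2 + 47*t + 6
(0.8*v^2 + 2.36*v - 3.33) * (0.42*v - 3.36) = 0.336*v^3 - 1.6968*v^2 - 9.3282*v + 11.1888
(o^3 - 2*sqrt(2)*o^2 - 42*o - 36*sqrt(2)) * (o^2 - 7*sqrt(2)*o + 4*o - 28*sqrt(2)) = o^5 - 9*sqrt(2)*o^4 + 4*o^4 - 36*sqrt(2)*o^3 - 14*o^3 - 56*o^2 + 258*sqrt(2)*o^2 + 504*o + 1032*sqrt(2)*o + 2016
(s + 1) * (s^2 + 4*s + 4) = s^3 + 5*s^2 + 8*s + 4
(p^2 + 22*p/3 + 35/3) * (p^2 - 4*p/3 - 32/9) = p^4 + 6*p^3 - 5*p^2/3 - 1124*p/27 - 1120/27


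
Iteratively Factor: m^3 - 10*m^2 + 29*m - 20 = (m - 1)*(m^2 - 9*m + 20) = (m - 4)*(m - 1)*(m - 5)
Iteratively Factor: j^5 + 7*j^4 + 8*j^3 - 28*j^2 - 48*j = (j + 4)*(j^4 + 3*j^3 - 4*j^2 - 12*j) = (j - 2)*(j + 4)*(j^3 + 5*j^2 + 6*j) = j*(j - 2)*(j + 4)*(j^2 + 5*j + 6) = j*(j - 2)*(j + 3)*(j + 4)*(j + 2)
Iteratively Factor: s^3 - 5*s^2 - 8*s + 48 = (s - 4)*(s^2 - s - 12) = (s - 4)^2*(s + 3)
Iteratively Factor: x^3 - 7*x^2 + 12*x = (x - 3)*(x^2 - 4*x) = x*(x - 3)*(x - 4)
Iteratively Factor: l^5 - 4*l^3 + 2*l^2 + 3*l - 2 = (l + 2)*(l^4 - 2*l^3 + 2*l - 1) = (l - 1)*(l + 2)*(l^3 - l^2 - l + 1) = (l - 1)^2*(l + 2)*(l^2 - 1) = (l - 1)^2*(l + 1)*(l + 2)*(l - 1)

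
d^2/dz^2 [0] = 0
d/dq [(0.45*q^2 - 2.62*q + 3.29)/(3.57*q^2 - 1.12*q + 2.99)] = (8.8494*q^2 - 20.7996*q - 4.149)/(12.7449*q^4 - 7.9968*q^3 + 22.603*q^2 - 6.6976*q + 8.9401)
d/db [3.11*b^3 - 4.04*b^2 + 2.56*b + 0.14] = 9.33*b^2 - 8.08*b + 2.56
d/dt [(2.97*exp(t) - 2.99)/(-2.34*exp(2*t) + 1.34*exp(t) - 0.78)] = (6.9498*exp(2*t) - 13.9932*exp(t) + 1.69)*exp(t)/(5.4756*exp(4*t) - 6.2712*exp(3*t) + 5.446*exp(2*t) - 2.0904*exp(t) + 0.6084)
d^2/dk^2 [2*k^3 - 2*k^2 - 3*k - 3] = 12*k - 4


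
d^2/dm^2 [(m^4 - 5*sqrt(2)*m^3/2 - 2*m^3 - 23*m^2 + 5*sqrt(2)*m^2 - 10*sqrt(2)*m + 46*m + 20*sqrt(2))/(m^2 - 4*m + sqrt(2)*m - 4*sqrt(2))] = 2*(m^6 - 12*m^5 + 3*sqrt(2)*m^5 - 36*sqrt(2)*m^4 + 54*m^4 - 136*m^3 + 124*sqrt(2)*m^3 - 252*sqrt(2)*m^2 + 120*m^2 - 312*m + 72*sqrt(2)*m - 296*sqrt(2) - 208)/(m^6 - 12*m^5 + 3*sqrt(2)*m^5 - 36*sqrt(2)*m^4 + 54*m^4 - 136*m^3 + 146*sqrt(2)*m^3 - 216*sqrt(2)*m^2 + 288*m^2 - 384*m + 96*sqrt(2)*m - 128*sqrt(2))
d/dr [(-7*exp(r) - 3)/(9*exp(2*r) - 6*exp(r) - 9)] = (7*exp(2*r) + 6*exp(r) + 5)*exp(r)/(9*exp(4*r) - 12*exp(3*r) - 14*exp(2*r) + 12*exp(r) + 9)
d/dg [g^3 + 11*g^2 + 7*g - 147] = 3*g^2 + 22*g + 7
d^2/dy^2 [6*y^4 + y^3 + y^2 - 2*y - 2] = 72*y^2 + 6*y + 2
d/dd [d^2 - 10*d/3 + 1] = 2*d - 10/3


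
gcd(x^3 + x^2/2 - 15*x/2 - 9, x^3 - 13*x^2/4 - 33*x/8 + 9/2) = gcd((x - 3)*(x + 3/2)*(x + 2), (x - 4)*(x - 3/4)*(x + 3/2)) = x + 3/2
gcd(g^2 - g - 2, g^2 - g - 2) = g^2 - g - 2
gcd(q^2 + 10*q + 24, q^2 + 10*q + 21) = 1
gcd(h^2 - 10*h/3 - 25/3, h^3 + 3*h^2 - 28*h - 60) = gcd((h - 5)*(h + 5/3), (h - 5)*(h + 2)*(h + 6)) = h - 5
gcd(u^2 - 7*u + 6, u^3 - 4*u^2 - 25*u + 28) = u - 1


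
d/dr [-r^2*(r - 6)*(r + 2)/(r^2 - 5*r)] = (-2*r^3 + 19*r^2 - 40*r - 60)/(r^2 - 10*r + 25)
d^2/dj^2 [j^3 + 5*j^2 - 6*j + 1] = 6*j + 10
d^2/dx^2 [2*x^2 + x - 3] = 4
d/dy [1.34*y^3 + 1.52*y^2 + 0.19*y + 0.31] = 4.02*y^2 + 3.04*y + 0.19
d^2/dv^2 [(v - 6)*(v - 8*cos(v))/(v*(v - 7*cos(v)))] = (v^5*cos(v) - 2*v^4*sin(v) - 6*v^4*cos(v) + 7*v^4*cos(2*v)/2 - 21*v^4/2 + 24*v^3*sin(v) - 7*v^3*sin(2*v) - 2*v^3*cos(v) - 21*v^3*cos(2*v) + 51*v^3 + 288*v^2*cos(v) - 1008*v*cos(2*v) - 1008*v + 3528*cos(v) + 1176*cos(3*v))/(v^3*(v - 7*cos(v))^3)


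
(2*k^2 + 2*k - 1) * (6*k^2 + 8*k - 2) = 12*k^4 + 28*k^3 + 6*k^2 - 12*k + 2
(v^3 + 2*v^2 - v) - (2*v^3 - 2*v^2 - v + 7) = -v^3 + 4*v^2 - 7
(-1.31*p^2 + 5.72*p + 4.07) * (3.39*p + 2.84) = -4.4409*p^3 + 15.6704*p^2 + 30.0421*p + 11.5588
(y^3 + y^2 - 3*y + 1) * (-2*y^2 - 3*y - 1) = -2*y^5 - 5*y^4 + 2*y^3 + 6*y^2 - 1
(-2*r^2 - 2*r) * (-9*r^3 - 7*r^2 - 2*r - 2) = 18*r^5 + 32*r^4 + 18*r^3 + 8*r^2 + 4*r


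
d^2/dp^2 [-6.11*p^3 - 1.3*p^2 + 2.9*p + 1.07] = -36.66*p - 2.6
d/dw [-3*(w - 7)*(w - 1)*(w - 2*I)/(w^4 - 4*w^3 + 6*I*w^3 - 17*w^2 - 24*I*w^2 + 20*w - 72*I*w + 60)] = (3*w^6 + w^5*(-48 - 12*I) + w^4*(246 + 96*I) + w^3*(-864 + 132*I) + w^2*(1923 - 2424*I) + w*(864 + 2148*I) - 4284 - 3720*I)/(w^8 + w^7*(-8 + 12*I) + w^6*(-54 - 96*I) + w^5*(464 - 156*I) + w^4*(537 + 1632*I) + w^3*(-4616 + 2208*I) + w^2*(-6824 - 5760*I) + w*(2400 - 8640*I) + 3600)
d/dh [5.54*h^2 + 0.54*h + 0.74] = 11.08*h + 0.54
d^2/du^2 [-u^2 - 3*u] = -2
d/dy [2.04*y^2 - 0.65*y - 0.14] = 4.08*y - 0.65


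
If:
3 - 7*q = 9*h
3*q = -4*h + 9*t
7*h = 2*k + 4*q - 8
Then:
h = 63*t - 9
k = 765*t/2 - 103/2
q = 12 - 81*t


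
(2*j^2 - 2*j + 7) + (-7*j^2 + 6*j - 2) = -5*j^2 + 4*j + 5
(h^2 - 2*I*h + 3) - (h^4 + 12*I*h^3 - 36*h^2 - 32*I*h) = -h^4 - 12*I*h^3 + 37*h^2 + 30*I*h + 3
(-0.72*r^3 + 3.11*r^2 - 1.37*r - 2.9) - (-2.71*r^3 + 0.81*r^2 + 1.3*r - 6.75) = 1.99*r^3 + 2.3*r^2 - 2.67*r + 3.85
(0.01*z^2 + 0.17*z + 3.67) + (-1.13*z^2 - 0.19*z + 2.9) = -1.12*z^2 - 0.02*z + 6.57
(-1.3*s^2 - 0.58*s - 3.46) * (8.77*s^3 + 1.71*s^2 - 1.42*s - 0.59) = -11.401*s^5 - 7.3096*s^4 - 29.49*s^3 - 4.326*s^2 + 5.2554*s + 2.0414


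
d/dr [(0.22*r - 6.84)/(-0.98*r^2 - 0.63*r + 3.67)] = (0.2156*r^2 - 13.4064*r - 3.5018)/(0.9604*r^4 + 1.2348*r^3 - 6.7963*r^2 - 4.6242*r + 13.4689)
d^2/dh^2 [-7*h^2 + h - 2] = -14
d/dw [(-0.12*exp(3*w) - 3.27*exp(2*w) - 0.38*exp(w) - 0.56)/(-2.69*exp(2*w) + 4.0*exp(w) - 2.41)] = (0.3228*exp(4*w) - 0.960000000000001*exp(3*w) - 13.2346*exp(2*w) + 12.7486*exp(w) + 3.1558)*exp(w)/(7.2361*exp(4*w) - 21.52*exp(3*w) + 28.9658*exp(2*w) - 19.28*exp(w) + 5.8081)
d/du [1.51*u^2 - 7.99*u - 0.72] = 3.02*u - 7.99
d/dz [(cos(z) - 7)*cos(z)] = (7 - 2*cos(z))*sin(z)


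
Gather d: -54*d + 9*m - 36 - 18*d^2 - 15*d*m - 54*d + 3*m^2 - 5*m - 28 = -18*d^2 + d*(-15*m - 108) + 3*m^2 + 4*m - 64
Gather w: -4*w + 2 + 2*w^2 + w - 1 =2*w^2 - 3*w + 1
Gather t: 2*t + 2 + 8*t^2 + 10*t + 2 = 8*t^2 + 12*t + 4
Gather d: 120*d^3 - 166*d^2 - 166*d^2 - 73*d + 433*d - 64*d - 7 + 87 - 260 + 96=120*d^3 - 332*d^2 + 296*d - 84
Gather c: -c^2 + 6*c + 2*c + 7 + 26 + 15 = -c^2 + 8*c + 48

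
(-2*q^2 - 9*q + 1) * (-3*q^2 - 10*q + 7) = 6*q^4 + 47*q^3 + 73*q^2 - 73*q + 7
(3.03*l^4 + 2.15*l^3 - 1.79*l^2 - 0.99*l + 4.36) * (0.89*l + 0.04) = 2.6967*l^5 + 2.0347*l^4 - 1.5071*l^3 - 0.9527*l^2 + 3.8408*l + 0.1744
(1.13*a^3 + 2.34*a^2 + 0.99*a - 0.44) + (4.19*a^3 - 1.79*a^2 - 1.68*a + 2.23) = 5.32*a^3 + 0.55*a^2 - 0.69*a + 1.79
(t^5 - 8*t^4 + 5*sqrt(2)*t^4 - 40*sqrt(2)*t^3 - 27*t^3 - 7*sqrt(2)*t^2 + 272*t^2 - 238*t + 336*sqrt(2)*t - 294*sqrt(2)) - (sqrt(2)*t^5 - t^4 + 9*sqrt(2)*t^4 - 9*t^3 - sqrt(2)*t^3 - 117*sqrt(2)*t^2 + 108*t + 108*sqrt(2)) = -sqrt(2)*t^5 + t^5 - 7*t^4 - 4*sqrt(2)*t^4 - 39*sqrt(2)*t^3 - 18*t^3 + 110*sqrt(2)*t^2 + 272*t^2 - 346*t + 336*sqrt(2)*t - 402*sqrt(2)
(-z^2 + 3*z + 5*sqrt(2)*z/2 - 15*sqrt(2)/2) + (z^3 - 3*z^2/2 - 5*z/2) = z^3 - 5*z^2/2 + z/2 + 5*sqrt(2)*z/2 - 15*sqrt(2)/2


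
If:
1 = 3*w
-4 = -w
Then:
No Solution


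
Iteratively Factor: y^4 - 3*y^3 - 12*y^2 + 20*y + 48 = (y + 2)*(y^3 - 5*y^2 - 2*y + 24) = (y - 4)*(y + 2)*(y^2 - y - 6) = (y - 4)*(y + 2)^2*(y - 3)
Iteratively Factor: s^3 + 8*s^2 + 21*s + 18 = (s + 3)*(s^2 + 5*s + 6) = (s + 2)*(s + 3)*(s + 3)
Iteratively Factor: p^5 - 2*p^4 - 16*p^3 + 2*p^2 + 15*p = (p + 3)*(p^4 - 5*p^3 - p^2 + 5*p) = (p - 1)*(p + 3)*(p^3 - 4*p^2 - 5*p) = (p - 1)*(p + 1)*(p + 3)*(p^2 - 5*p) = (p - 5)*(p - 1)*(p + 1)*(p + 3)*(p)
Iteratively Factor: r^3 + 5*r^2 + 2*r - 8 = (r + 4)*(r^2 + r - 2) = (r + 2)*(r + 4)*(r - 1)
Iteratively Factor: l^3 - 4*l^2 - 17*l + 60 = (l + 4)*(l^2 - 8*l + 15) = (l - 5)*(l + 4)*(l - 3)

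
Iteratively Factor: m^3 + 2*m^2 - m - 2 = (m + 1)*(m^2 + m - 2) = (m + 1)*(m + 2)*(m - 1)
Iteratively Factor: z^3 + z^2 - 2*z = (z + 2)*(z^2 - z) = (z - 1)*(z + 2)*(z)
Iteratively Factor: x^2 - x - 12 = (x - 4)*(x + 3)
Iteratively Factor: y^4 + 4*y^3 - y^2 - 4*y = (y + 1)*(y^3 + 3*y^2 - 4*y) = (y - 1)*(y + 1)*(y^2 + 4*y) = y*(y - 1)*(y + 1)*(y + 4)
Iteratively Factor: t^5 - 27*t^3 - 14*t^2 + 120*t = (t - 2)*(t^4 + 2*t^3 - 23*t^2 - 60*t) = (t - 2)*(t + 3)*(t^3 - t^2 - 20*t) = t*(t - 2)*(t + 3)*(t^2 - t - 20) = t*(t - 5)*(t - 2)*(t + 3)*(t + 4)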